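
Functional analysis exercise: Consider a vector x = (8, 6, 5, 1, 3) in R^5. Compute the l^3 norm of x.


The l^3 norm = (sum |x_i|^3)^(1/3)
Sum of 3th powers = 512 + 216 + 125 + 1 + 27 = 881
||x||_3 = (881)^(1/3) = 9.5865

9.5865


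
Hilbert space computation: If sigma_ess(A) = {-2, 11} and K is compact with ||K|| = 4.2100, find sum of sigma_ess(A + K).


By Weyl's theorem, the essential spectrum is invariant under compact perturbations.
sigma_ess(A + K) = sigma_ess(A) = {-2, 11}
Sum = -2 + 11 = 9

9


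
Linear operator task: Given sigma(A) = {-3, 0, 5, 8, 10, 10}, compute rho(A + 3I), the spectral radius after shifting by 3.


Spectrum of A + 3I = {0, 3, 8, 11, 13, 13}
Spectral radius = max |lambda| over the shifted spectrum
= max(0, 3, 8, 11, 13, 13) = 13

13


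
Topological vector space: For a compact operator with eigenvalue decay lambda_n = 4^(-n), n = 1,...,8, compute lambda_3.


The eigenvalue formula gives lambda_3 = 1/4^3
= 1/64
= 0.0156

0.0156


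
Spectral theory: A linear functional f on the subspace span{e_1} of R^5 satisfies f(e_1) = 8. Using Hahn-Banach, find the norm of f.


The norm of f is given by ||f|| = sup_{||x||=1} |f(x)|.
On span{e_1}, ||e_1|| = 1, so ||f|| = |f(e_1)| / ||e_1||
= |8| / 1 = 8.0000

8.0000


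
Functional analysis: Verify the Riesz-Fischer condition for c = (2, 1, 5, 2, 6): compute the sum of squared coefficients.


sum |c_n|^2 = 2^2 + 1^2 + 5^2 + 2^2 + 6^2
= 4 + 1 + 25 + 4 + 36
= 70

70


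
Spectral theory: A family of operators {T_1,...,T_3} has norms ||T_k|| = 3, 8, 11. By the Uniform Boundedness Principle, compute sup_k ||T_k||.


By the Uniform Boundedness Principle, the supremum of norms is finite.
sup_k ||T_k|| = max(3, 8, 11) = 11

11


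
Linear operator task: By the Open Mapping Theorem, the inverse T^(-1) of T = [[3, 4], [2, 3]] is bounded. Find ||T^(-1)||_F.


det(T) = 3*3 - 4*2 = 1
T^(-1) = (1/1) * [[3, -4], [-2, 3]] = [[3.0000, -4.0000], [-2.0000, 3.0000]]
||T^(-1)||_F^2 = 3.0000^2 + (-4.0000)^2 + (-2.0000)^2 + 3.0000^2 = 38.0000
||T^(-1)||_F = sqrt(38.0000) = 6.1644

6.1644


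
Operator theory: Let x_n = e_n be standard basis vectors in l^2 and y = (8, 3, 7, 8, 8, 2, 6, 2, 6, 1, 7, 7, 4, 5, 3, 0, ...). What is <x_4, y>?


x_4 = e_4 is the standard basis vector with 1 in position 4.
<x_4, y> = y_4 = 8
As n -> infinity, <x_n, y> -> 0, confirming weak convergence of (x_n) to 0.

8


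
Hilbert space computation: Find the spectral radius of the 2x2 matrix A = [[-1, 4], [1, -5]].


For a 2x2 matrix, eigenvalues satisfy lambda^2 - (trace)*lambda + det = 0
trace = -1 + -5 = -6
det = -1*-5 - 4*1 = 1
discriminant = (-6)^2 - 4*(1) = 32
spectral radius = max |eigenvalue| = 5.8284

5.8284


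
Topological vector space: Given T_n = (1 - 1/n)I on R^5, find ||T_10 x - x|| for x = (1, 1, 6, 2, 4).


T_10 x - x = (1 - 1/10)x - x = -x/10
||x|| = sqrt(58) = 7.6158
||T_10 x - x|| = ||x||/10 = 7.6158/10 = 0.7616

0.7616


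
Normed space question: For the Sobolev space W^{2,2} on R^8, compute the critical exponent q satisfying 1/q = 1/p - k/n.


Using the Sobolev embedding formula: 1/q = 1/p - k/n
1/q = 1/2 - 2/8 = 1/4
q = 1/(1/4) = 4

4.0000


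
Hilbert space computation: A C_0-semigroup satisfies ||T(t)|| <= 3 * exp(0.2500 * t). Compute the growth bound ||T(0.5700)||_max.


||T(0.5700)|| <= 3 * exp(0.2500 * 0.5700)
= 3 * exp(0.1425)
= 3 * 1.1532
= 3.4595

3.4595


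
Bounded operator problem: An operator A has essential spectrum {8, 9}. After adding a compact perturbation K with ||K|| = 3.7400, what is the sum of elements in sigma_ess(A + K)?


By Weyl's theorem, the essential spectrum is invariant under compact perturbations.
sigma_ess(A + K) = sigma_ess(A) = {8, 9}
Sum = 8 + 9 = 17

17


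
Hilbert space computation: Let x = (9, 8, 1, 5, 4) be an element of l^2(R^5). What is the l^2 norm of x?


The l^2 norm = (sum |x_i|^2)^(1/2)
Sum of 2th powers = 81 + 64 + 1 + 25 + 16 = 187
||x||_2 = (187)^(1/2) = 13.6748

13.6748


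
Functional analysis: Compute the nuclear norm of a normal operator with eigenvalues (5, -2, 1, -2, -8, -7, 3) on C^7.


For a normal operator, singular values equal |eigenvalues|.
Trace norm = sum |lambda_i| = 5 + 2 + 1 + 2 + 8 + 7 + 3
= 28

28


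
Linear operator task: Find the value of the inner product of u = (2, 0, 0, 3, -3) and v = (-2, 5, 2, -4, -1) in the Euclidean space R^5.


Computing the standard inner product <u, v> = sum u_i * v_i
= 2*-2 + 0*5 + 0*2 + 3*-4 + -3*-1
= -4 + 0 + 0 + -12 + 3
= -13

-13


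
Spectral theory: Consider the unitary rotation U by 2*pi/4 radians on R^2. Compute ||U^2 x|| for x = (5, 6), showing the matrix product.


U is a rotation by theta = 2*pi/4
U^2 = rotation by 2*theta = 4*pi/4
cos(4*pi/4) = -1.0000, sin(4*pi/4) = 0.0000
U^2 x = (-1.0000 * 5 - 0.0000 * 6, 0.0000 * 5 + -1.0000 * 6)
= (-5.0000, -6.0000)
||U^2 x|| = sqrt((-5.0000)^2 + (-6.0000)^2) = sqrt(61.0000) = 7.8102

7.8102


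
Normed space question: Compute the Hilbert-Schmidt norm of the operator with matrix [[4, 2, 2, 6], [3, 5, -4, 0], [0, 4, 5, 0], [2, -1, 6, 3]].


The Hilbert-Schmidt norm is sqrt(sum of squares of all entries).
Sum of squares = 4^2 + 2^2 + 2^2 + 6^2 + 3^2 + 5^2 + (-4)^2 + 0^2 + 0^2 + 4^2 + 5^2 + 0^2 + 2^2 + (-1)^2 + 6^2 + 3^2
= 16 + 4 + 4 + 36 + 9 + 25 + 16 + 0 + 0 + 16 + 25 + 0 + 4 + 1 + 36 + 9 = 201
||T||_HS = sqrt(201) = 14.1774

14.1774


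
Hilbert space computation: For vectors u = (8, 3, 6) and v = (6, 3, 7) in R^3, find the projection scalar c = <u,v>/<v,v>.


Computing <u,v> = 8*6 + 3*3 + 6*7 = 99
Computing <v,v> = 6^2 + 3^2 + 7^2 = 94
Projection coefficient = 99/94 = 1.0532

1.0532


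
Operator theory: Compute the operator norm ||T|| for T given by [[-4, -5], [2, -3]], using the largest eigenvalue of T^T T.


A^T A = [[20, 14], [14, 34]]
trace(A^T A) = 54, det(A^T A) = 484
discriminant = 54^2 - 4*484 = 980
Largest eigenvalue of A^T A = (trace + sqrt(disc))/2 = 42.6525
||T|| = sqrt(42.6525) = 6.5309

6.5309


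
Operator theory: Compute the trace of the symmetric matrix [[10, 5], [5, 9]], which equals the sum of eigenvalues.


For a self-adjoint (symmetric) matrix, the eigenvalues are real.
The sum of eigenvalues equals the trace of the matrix.
trace = 10 + 9 = 19

19


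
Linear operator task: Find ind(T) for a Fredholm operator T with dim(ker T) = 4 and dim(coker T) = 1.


The Fredholm index is defined as ind(T) = dim(ker T) - dim(coker T)
= 4 - 1
= 3

3


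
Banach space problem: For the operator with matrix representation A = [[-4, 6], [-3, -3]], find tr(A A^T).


trace(A * A^T) = sum of squares of all entries
= (-4)^2 + 6^2 + (-3)^2 + (-3)^2
= 16 + 36 + 9 + 9
= 70

70


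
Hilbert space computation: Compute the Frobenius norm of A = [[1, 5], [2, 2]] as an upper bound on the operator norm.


||A||_F^2 = sum a_ij^2
= 1^2 + 5^2 + 2^2 + 2^2
= 1 + 25 + 4 + 4 = 34
||A||_F = sqrt(34) = 5.8310

5.8310


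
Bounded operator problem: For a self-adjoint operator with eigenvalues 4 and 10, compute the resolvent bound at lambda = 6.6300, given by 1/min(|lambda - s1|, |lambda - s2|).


dist(6.6300, {4, 10}) = min(|6.6300 - 4|, |6.6300 - 10|)
= min(2.6300, 3.3700) = 2.6300
Resolvent bound = 1/2.6300 = 0.3802

0.3802


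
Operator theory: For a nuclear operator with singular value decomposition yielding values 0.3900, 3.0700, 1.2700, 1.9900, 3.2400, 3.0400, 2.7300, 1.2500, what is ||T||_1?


The nuclear norm is the sum of all singular values.
||T||_1 = 0.3900 + 3.0700 + 1.2700 + 1.9900 + 3.2400 + 3.0400 + 2.7300 + 1.2500
= 16.9800

16.9800


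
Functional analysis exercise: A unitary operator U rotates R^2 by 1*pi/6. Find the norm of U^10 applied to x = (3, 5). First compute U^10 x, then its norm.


U is a rotation by theta = 1*pi/6
U^10 = rotation by 10*theta = 10*pi/6
cos(10*pi/6) = 0.5000, sin(10*pi/6) = -0.8660
U^10 x = (0.5000 * 3 - -0.8660 * 5, -0.8660 * 3 + 0.5000 * 5)
= (5.8301, -0.0981)
||U^10 x|| = sqrt(5.8301^2 + (-0.0981)^2) = sqrt(34.0000) = 5.8310

5.8310


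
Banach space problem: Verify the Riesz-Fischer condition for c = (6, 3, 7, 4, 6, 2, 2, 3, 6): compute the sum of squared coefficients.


sum |c_n|^2 = 6^2 + 3^2 + 7^2 + 4^2 + 6^2 + 2^2 + 2^2 + 3^2 + 6^2
= 36 + 9 + 49 + 16 + 36 + 4 + 4 + 9 + 36
= 199

199


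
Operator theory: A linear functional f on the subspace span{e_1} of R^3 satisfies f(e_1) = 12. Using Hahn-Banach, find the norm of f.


The norm of f is given by ||f|| = sup_{||x||=1} |f(x)|.
On span{e_1}, ||e_1|| = 1, so ||f|| = |f(e_1)| / ||e_1||
= |12| / 1 = 12.0000

12.0000


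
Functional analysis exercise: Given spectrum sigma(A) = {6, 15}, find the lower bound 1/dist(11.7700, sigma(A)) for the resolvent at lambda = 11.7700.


dist(11.7700, {6, 15}) = min(|11.7700 - 6|, |11.7700 - 15|)
= min(5.7700, 3.2300) = 3.2300
Resolvent bound = 1/3.2300 = 0.3096

0.3096


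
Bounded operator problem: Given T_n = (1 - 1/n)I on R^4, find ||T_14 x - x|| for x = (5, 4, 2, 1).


T_14 x - x = (1 - 1/14)x - x = -x/14
||x|| = sqrt(46) = 6.7823
||T_14 x - x|| = ||x||/14 = 6.7823/14 = 0.4845

0.4845


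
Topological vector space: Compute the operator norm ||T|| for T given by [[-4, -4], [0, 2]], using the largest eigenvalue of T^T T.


A^T A = [[16, 16], [16, 20]]
trace(A^T A) = 36, det(A^T A) = 64
discriminant = 36^2 - 4*64 = 1040
Largest eigenvalue of A^T A = (trace + sqrt(disc))/2 = 34.1245
||T|| = sqrt(34.1245) = 5.8416

5.8416


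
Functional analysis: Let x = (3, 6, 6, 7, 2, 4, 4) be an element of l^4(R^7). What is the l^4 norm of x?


The l^4 norm = (sum |x_i|^4)^(1/4)
Sum of 4th powers = 81 + 1296 + 1296 + 2401 + 16 + 256 + 256 = 5602
||x||_4 = (5602)^(1/4) = 8.6514

8.6514


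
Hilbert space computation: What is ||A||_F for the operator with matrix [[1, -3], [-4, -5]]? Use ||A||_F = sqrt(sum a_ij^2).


||A||_F^2 = sum a_ij^2
= 1^2 + (-3)^2 + (-4)^2 + (-5)^2
= 1 + 9 + 16 + 25 = 51
||A||_F = sqrt(51) = 7.1414

7.1414


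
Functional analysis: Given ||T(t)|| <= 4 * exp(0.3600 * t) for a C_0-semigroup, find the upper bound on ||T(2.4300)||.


||T(2.4300)|| <= 4 * exp(0.3600 * 2.4300)
= 4 * exp(0.8748)
= 4 * 2.3984
= 9.5936

9.5936


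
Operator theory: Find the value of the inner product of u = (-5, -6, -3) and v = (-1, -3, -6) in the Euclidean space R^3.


Computing the standard inner product <u, v> = sum u_i * v_i
= -5*-1 + -6*-3 + -3*-6
= 5 + 18 + 18
= 41

41


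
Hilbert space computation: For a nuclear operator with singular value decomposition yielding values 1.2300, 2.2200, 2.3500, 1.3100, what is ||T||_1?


The nuclear norm is the sum of all singular values.
||T||_1 = 1.2300 + 2.2200 + 2.3500 + 1.3100
= 7.1100

7.1100


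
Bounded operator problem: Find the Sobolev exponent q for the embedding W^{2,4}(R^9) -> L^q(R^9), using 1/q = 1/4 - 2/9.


Using the Sobolev embedding formula: 1/q = 1/p - k/n
1/q = 1/4 - 2/9 = 1/36
q = 1/(1/36) = 36

36.0000


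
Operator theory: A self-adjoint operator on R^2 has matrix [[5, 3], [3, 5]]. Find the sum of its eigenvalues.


For a self-adjoint (symmetric) matrix, the eigenvalues are real.
The sum of eigenvalues equals the trace of the matrix.
trace = 5 + 5 = 10

10


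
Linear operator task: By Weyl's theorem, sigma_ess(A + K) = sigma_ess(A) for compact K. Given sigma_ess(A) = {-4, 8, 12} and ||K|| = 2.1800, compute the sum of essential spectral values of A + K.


By Weyl's theorem, the essential spectrum is invariant under compact perturbations.
sigma_ess(A + K) = sigma_ess(A) = {-4, 8, 12}
Sum = -4 + 8 + 12 = 16

16


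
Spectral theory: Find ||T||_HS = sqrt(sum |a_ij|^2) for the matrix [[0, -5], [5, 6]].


The Hilbert-Schmidt norm is sqrt(sum of squares of all entries).
Sum of squares = 0^2 + (-5)^2 + 5^2 + 6^2
= 0 + 25 + 25 + 36 = 86
||T||_HS = sqrt(86) = 9.2736

9.2736


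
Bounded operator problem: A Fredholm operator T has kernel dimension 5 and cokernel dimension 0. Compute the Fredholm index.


The Fredholm index is defined as ind(T) = dim(ker T) - dim(coker T)
= 5 - 0
= 5

5


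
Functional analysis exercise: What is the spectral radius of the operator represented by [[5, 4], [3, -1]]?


For a 2x2 matrix, eigenvalues satisfy lambda^2 - (trace)*lambda + det = 0
trace = 5 + -1 = 4
det = 5*-1 - 4*3 = -17
discriminant = 4^2 - 4*(-17) = 84
spectral radius = max |eigenvalue| = 6.5826

6.5826


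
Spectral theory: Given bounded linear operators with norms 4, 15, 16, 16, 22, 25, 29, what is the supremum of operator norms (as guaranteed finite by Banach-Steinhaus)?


By the Uniform Boundedness Principle, the supremum of norms is finite.
sup_k ||T_k|| = max(4, 15, 16, 16, 22, 25, 29) = 29

29


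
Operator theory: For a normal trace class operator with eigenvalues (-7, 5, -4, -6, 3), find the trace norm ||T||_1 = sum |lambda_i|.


For a normal operator, singular values equal |eigenvalues|.
Trace norm = sum |lambda_i| = 7 + 5 + 4 + 6 + 3
= 25

25


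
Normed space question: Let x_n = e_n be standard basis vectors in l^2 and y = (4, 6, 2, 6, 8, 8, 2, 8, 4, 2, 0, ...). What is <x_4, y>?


x_4 = e_4 is the standard basis vector with 1 in position 4.
<x_4, y> = y_4 = 6
As n -> infinity, <x_n, y> -> 0, confirming weak convergence of (x_n) to 0.

6


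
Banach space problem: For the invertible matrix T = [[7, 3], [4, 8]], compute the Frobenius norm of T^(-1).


det(T) = 7*8 - 3*4 = 44
T^(-1) = (1/44) * [[8, -3], [-4, 7]] = [[0.1818, -0.0682], [-0.0909, 0.1591]]
||T^(-1)||_F^2 = 0.1818^2 + (-0.0682)^2 + (-0.0909)^2 + 0.1591^2 = 0.0713
||T^(-1)||_F = sqrt(0.0713) = 0.2670

0.2670


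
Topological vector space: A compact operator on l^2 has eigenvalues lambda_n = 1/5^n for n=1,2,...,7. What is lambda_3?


The eigenvalue formula gives lambda_3 = 1/5^3
= 1/125
= 0.0080

0.0080


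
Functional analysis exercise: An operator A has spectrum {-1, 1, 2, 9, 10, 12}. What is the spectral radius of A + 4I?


Spectrum of A + 4I = {3, 5, 6, 13, 14, 16}
Spectral radius = max |lambda| over the shifted spectrum
= max(3, 5, 6, 13, 14, 16) = 16

16


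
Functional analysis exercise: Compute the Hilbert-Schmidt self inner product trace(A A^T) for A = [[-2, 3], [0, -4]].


trace(A * A^T) = sum of squares of all entries
= (-2)^2 + 3^2 + 0^2 + (-4)^2
= 4 + 9 + 0 + 16
= 29

29


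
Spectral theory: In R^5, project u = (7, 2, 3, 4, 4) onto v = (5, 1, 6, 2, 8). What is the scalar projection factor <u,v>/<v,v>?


Computing <u,v> = 7*5 + 2*1 + 3*6 + 4*2 + 4*8 = 95
Computing <v,v> = 5^2 + 1^2 + 6^2 + 2^2 + 8^2 = 130
Projection coefficient = 95/130 = 0.7308

0.7308


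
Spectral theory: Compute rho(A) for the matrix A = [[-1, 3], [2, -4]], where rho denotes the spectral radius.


For a 2x2 matrix, eigenvalues satisfy lambda^2 - (trace)*lambda + det = 0
trace = -1 + -4 = -5
det = -1*-4 - 3*2 = -2
discriminant = (-5)^2 - 4*(-2) = 33
spectral radius = max |eigenvalue| = 5.3723

5.3723


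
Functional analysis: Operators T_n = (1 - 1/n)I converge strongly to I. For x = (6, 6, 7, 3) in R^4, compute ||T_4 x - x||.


T_4 x - x = (1 - 1/4)x - x = -x/4
||x|| = sqrt(130) = 11.4018
||T_4 x - x|| = ||x||/4 = 11.4018/4 = 2.8504

2.8504


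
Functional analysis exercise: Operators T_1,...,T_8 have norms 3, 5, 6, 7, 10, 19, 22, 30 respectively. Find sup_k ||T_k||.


By the Uniform Boundedness Principle, the supremum of norms is finite.
sup_k ||T_k|| = max(3, 5, 6, 7, 10, 19, 22, 30) = 30

30


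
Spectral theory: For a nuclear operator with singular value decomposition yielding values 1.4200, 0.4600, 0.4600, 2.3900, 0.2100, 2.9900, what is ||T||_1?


The nuclear norm is the sum of all singular values.
||T||_1 = 1.4200 + 0.4600 + 0.4600 + 2.3900 + 0.2100 + 2.9900
= 7.9300

7.9300


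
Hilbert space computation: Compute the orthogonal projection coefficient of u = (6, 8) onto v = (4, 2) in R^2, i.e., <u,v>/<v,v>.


Computing <u,v> = 6*4 + 8*2 = 40
Computing <v,v> = 4^2 + 2^2 = 20
Projection coefficient = 40/20 = 2.0000

2.0000


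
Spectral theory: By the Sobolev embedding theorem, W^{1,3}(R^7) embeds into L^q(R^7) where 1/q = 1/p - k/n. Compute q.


Using the Sobolev embedding formula: 1/q = 1/p - k/n
1/q = 1/3 - 1/7 = 4/21
q = 1/(4/21) = 21/4 = 5.2500

5.2500


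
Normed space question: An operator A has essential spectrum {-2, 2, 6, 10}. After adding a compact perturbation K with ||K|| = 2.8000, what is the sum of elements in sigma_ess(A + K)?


By Weyl's theorem, the essential spectrum is invariant under compact perturbations.
sigma_ess(A + K) = sigma_ess(A) = {-2, 2, 6, 10}
Sum = -2 + 2 + 6 + 10 = 16

16


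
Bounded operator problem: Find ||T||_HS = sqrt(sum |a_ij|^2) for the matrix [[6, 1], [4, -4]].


The Hilbert-Schmidt norm is sqrt(sum of squares of all entries).
Sum of squares = 6^2 + 1^2 + 4^2 + (-4)^2
= 36 + 1 + 16 + 16 = 69
||T||_HS = sqrt(69) = 8.3066

8.3066


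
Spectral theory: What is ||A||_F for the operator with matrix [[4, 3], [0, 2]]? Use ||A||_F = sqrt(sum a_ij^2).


||A||_F^2 = sum a_ij^2
= 4^2 + 3^2 + 0^2 + 2^2
= 16 + 9 + 0 + 4 = 29
||A||_F = sqrt(29) = 5.3852

5.3852


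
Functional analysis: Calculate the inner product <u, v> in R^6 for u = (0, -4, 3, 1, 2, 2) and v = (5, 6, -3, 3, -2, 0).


Computing the standard inner product <u, v> = sum u_i * v_i
= 0*5 + -4*6 + 3*-3 + 1*3 + 2*-2 + 2*0
= 0 + -24 + -9 + 3 + -4 + 0
= -34

-34


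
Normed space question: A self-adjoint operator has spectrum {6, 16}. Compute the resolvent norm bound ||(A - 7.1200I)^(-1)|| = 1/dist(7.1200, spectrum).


dist(7.1200, {6, 16}) = min(|7.1200 - 6|, |7.1200 - 16|)
= min(1.1200, 8.8800) = 1.1200
Resolvent bound = 1/1.1200 = 0.8929

0.8929


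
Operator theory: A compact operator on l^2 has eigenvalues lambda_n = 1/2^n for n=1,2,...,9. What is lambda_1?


The eigenvalue formula gives lambda_1 = 1/2^1
= 1/2
= 0.5000

0.5000


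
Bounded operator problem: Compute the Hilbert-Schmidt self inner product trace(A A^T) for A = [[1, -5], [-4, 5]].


trace(A * A^T) = sum of squares of all entries
= 1^2 + (-5)^2 + (-4)^2 + 5^2
= 1 + 25 + 16 + 25
= 67

67


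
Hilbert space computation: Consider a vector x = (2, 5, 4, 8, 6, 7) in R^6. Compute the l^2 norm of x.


The l^2 norm = (sum |x_i|^2)^(1/2)
Sum of 2th powers = 4 + 25 + 16 + 64 + 36 + 49 = 194
||x||_2 = (194)^(1/2) = 13.9284

13.9284


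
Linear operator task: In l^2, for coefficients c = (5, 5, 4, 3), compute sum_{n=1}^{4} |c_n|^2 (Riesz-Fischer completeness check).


sum |c_n|^2 = 5^2 + 5^2 + 4^2 + 3^2
= 25 + 25 + 16 + 9
= 75

75


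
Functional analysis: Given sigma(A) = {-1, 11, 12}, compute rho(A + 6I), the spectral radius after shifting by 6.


Spectrum of A + 6I = {5, 17, 18}
Spectral radius = max |lambda| over the shifted spectrum
= max(5, 17, 18) = 18

18


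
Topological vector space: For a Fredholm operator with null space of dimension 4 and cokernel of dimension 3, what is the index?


The Fredholm index is defined as ind(T) = dim(ker T) - dim(coker T)
= 4 - 3
= 1

1


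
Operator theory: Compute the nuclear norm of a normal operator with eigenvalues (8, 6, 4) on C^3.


For a normal operator, singular values equal |eigenvalues|.
Trace norm = sum |lambda_i| = 8 + 6 + 4
= 18

18


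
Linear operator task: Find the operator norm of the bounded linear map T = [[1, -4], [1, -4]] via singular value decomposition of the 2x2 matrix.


A^T A = [[2, -8], [-8, 32]]
trace(A^T A) = 34, det(A^T A) = 0
discriminant = 34^2 - 4*0 = 1156
Largest eigenvalue of A^T A = (trace + sqrt(disc))/2 = 34.0000
||T|| = sqrt(34.0000) = 5.8310

5.8310


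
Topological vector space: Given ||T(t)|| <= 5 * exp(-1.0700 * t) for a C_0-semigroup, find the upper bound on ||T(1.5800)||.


||T(1.5800)|| <= 5 * exp(-1.0700 * 1.5800)
= 5 * exp(-1.6906)
= 5 * 0.1844
= 0.9220

0.9220


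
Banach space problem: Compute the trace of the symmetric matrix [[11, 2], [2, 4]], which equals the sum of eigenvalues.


For a self-adjoint (symmetric) matrix, the eigenvalues are real.
The sum of eigenvalues equals the trace of the matrix.
trace = 11 + 4 = 15

15


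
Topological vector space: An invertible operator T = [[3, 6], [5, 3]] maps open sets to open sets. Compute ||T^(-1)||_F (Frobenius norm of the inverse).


det(T) = 3*3 - 6*5 = -21
T^(-1) = (1/-21) * [[3, -6], [-5, 3]] = [[-0.1429, 0.2857], [0.2381, -0.1429]]
||T^(-1)||_F^2 = (-0.1429)^2 + 0.2857^2 + 0.2381^2 + (-0.1429)^2 = 0.1791
||T^(-1)||_F = sqrt(0.1791) = 0.4232

0.4232


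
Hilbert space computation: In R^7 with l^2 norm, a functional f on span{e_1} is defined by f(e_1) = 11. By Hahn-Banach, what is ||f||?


The norm of f is given by ||f|| = sup_{||x||=1} |f(x)|.
On span{e_1}, ||e_1|| = 1, so ||f|| = |f(e_1)| / ||e_1||
= |11| / 1 = 11.0000

11.0000


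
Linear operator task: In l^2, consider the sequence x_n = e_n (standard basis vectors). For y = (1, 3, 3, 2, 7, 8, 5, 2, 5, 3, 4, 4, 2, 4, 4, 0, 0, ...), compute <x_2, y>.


x_2 = e_2 is the standard basis vector with 1 in position 2.
<x_2, y> = y_2 = 3
As n -> infinity, <x_n, y> -> 0, confirming weak convergence of (x_n) to 0.

3


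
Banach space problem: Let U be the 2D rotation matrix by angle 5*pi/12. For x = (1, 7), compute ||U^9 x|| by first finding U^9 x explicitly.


U is a rotation by theta = 5*pi/12
U^9 = rotation by 9*theta = 45*pi/12 = 21*pi/12 (mod 2*pi)
cos(21*pi/12) = 0.7071, sin(21*pi/12) = -0.7071
U^9 x = (0.7071 * 1 - -0.7071 * 7, -0.7071 * 1 + 0.7071 * 7)
= (5.6569, 4.2426)
||U^9 x|| = sqrt(5.6569^2 + 4.2426^2) = sqrt(50.0000) = 7.0711

7.0711


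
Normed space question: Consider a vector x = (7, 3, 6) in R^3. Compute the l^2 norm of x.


The l^2 norm = (sum |x_i|^2)^(1/2)
Sum of 2th powers = 49 + 9 + 36 = 94
||x||_2 = (94)^(1/2) = 9.6954

9.6954


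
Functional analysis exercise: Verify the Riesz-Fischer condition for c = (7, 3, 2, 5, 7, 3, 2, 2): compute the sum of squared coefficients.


sum |c_n|^2 = 7^2 + 3^2 + 2^2 + 5^2 + 7^2 + 3^2 + 2^2 + 2^2
= 49 + 9 + 4 + 25 + 49 + 9 + 4 + 4
= 153

153


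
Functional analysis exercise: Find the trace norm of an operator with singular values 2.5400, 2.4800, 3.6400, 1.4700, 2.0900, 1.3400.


The nuclear norm is the sum of all singular values.
||T||_1 = 2.5400 + 2.4800 + 3.6400 + 1.4700 + 2.0900 + 1.3400
= 13.5600

13.5600


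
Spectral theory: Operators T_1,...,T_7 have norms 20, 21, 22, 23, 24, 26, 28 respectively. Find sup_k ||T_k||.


By the Uniform Boundedness Principle, the supremum of norms is finite.
sup_k ||T_k|| = max(20, 21, 22, 23, 24, 26, 28) = 28

28


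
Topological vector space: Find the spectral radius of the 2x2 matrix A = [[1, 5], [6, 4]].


For a 2x2 matrix, eigenvalues satisfy lambda^2 - (trace)*lambda + det = 0
trace = 1 + 4 = 5
det = 1*4 - 5*6 = -26
discriminant = 5^2 - 4*(-26) = 129
spectral radius = max |eigenvalue| = 8.1789

8.1789


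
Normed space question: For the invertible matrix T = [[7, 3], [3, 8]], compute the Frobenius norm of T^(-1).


det(T) = 7*8 - 3*3 = 47
T^(-1) = (1/47) * [[8, -3], [-3, 7]] = [[0.1702, -0.0638], [-0.0638, 0.1489]]
||T^(-1)||_F^2 = 0.1702^2 + (-0.0638)^2 + (-0.0638)^2 + 0.1489^2 = 0.0593
||T^(-1)||_F = sqrt(0.0593) = 0.2435

0.2435


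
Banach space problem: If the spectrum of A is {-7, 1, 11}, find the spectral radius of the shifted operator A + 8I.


Spectrum of A + 8I = {1, 9, 19}
Spectral radius = max |lambda| over the shifted spectrum
= max(1, 9, 19) = 19

19


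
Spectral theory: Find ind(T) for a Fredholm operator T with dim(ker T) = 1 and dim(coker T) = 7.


The Fredholm index is defined as ind(T) = dim(ker T) - dim(coker T)
= 1 - 7
= -6

-6


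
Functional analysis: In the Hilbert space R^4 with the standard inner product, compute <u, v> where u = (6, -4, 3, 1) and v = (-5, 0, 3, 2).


Computing the standard inner product <u, v> = sum u_i * v_i
= 6*-5 + -4*0 + 3*3 + 1*2
= -30 + 0 + 9 + 2
= -19

-19


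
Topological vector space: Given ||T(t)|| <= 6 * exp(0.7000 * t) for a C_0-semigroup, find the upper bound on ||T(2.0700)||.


||T(2.0700)|| <= 6 * exp(0.7000 * 2.0700)
= 6 * exp(1.4490)
= 6 * 4.2589
= 25.5531

25.5531


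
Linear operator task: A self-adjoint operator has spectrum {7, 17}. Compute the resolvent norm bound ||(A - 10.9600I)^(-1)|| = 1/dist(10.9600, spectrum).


dist(10.9600, {7, 17}) = min(|10.9600 - 7|, |10.9600 - 17|)
= min(3.9600, 6.0400) = 3.9600
Resolvent bound = 1/3.9600 = 0.2525

0.2525


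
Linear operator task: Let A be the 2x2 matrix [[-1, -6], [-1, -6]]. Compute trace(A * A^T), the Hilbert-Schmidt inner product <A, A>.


trace(A * A^T) = sum of squares of all entries
= (-1)^2 + (-6)^2 + (-1)^2 + (-6)^2
= 1 + 36 + 1 + 36
= 74

74


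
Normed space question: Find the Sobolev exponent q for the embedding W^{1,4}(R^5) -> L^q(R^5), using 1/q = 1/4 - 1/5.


Using the Sobolev embedding formula: 1/q = 1/p - k/n
1/q = 1/4 - 1/5 = 1/20
q = 1/(1/20) = 20

20.0000


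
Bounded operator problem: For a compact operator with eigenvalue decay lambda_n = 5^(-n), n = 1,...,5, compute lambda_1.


The eigenvalue formula gives lambda_1 = 1/5^1
= 1/5
= 0.2000

0.2000


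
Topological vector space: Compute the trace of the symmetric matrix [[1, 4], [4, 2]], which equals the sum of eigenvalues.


For a self-adjoint (symmetric) matrix, the eigenvalues are real.
The sum of eigenvalues equals the trace of the matrix.
trace = 1 + 2 = 3

3


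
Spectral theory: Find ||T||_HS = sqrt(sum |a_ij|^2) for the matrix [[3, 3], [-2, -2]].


The Hilbert-Schmidt norm is sqrt(sum of squares of all entries).
Sum of squares = 3^2 + 3^2 + (-2)^2 + (-2)^2
= 9 + 9 + 4 + 4 = 26
||T||_HS = sqrt(26) = 5.0990

5.0990


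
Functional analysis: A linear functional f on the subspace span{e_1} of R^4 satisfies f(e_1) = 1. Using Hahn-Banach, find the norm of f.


The norm of f is given by ||f|| = sup_{||x||=1} |f(x)|.
On span{e_1}, ||e_1|| = 1, so ||f|| = |f(e_1)| / ||e_1||
= |1| / 1 = 1.0000

1.0000


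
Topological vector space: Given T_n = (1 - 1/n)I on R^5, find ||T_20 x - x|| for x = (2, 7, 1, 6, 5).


T_20 x - x = (1 - 1/20)x - x = -x/20
||x|| = sqrt(115) = 10.7238
||T_20 x - x|| = ||x||/20 = 10.7238/20 = 0.5362

0.5362


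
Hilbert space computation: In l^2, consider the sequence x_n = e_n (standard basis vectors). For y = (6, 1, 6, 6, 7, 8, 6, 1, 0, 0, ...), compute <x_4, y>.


x_4 = e_4 is the standard basis vector with 1 in position 4.
<x_4, y> = y_4 = 6
As n -> infinity, <x_n, y> -> 0, confirming weak convergence of (x_n) to 0.

6


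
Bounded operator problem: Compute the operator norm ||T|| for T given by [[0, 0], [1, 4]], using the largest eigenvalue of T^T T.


A^T A = [[1, 4], [4, 16]]
trace(A^T A) = 17, det(A^T A) = 0
discriminant = 17^2 - 4*0 = 289
Largest eigenvalue of A^T A = (trace + sqrt(disc))/2 = 17.0000
||T|| = sqrt(17.0000) = 4.1231

4.1231


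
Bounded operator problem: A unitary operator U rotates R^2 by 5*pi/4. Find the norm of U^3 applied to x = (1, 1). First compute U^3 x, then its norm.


U is a rotation by theta = 5*pi/4
U^3 = rotation by 3*theta = 15*pi/4 = 7*pi/4 (mod 2*pi)
cos(7*pi/4) = 0.7071, sin(7*pi/4) = -0.7071
U^3 x = (0.7071 * 1 - -0.7071 * 1, -0.7071 * 1 + 0.7071 * 1)
= (1.4142, 0.0000)
||U^3 x|| = sqrt(1.4142^2 + 0.0000^2) = sqrt(2.0000) = 1.4142

1.4142


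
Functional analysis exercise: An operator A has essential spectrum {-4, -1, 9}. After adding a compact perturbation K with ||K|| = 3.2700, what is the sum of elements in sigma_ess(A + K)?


By Weyl's theorem, the essential spectrum is invariant under compact perturbations.
sigma_ess(A + K) = sigma_ess(A) = {-4, -1, 9}
Sum = -4 + -1 + 9 = 4

4


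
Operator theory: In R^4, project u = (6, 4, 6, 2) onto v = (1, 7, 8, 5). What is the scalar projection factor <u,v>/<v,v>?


Computing <u,v> = 6*1 + 4*7 + 6*8 + 2*5 = 92
Computing <v,v> = 1^2 + 7^2 + 8^2 + 5^2 = 139
Projection coefficient = 92/139 = 0.6619

0.6619


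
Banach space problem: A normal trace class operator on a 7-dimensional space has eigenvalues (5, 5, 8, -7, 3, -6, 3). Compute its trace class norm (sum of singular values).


For a normal operator, singular values equal |eigenvalues|.
Trace norm = sum |lambda_i| = 5 + 5 + 8 + 7 + 3 + 6 + 3
= 37

37


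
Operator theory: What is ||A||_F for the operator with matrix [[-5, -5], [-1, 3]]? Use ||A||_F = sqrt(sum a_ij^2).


||A||_F^2 = sum a_ij^2
= (-5)^2 + (-5)^2 + (-1)^2 + 3^2
= 25 + 25 + 1 + 9 = 60
||A||_F = sqrt(60) = 7.7460

7.7460


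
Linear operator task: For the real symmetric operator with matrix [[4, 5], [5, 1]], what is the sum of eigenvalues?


For a self-adjoint (symmetric) matrix, the eigenvalues are real.
The sum of eigenvalues equals the trace of the matrix.
trace = 4 + 1 = 5

5


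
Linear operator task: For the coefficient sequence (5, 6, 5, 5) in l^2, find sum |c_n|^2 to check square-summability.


sum |c_n|^2 = 5^2 + 6^2 + 5^2 + 5^2
= 25 + 36 + 25 + 25
= 111

111


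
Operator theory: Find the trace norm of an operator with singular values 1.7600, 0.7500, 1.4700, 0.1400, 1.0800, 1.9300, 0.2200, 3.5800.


The nuclear norm is the sum of all singular values.
||T||_1 = 1.7600 + 0.7500 + 1.4700 + 0.1400 + 1.0800 + 1.9300 + 0.2200 + 3.5800
= 10.9300

10.9300


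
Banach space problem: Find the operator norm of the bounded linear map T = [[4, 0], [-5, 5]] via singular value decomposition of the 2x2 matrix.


A^T A = [[41, -25], [-25, 25]]
trace(A^T A) = 66, det(A^T A) = 400
discriminant = 66^2 - 4*400 = 2756
Largest eigenvalue of A^T A = (trace + sqrt(disc))/2 = 59.2488
||T|| = sqrt(59.2488) = 7.6973

7.6973


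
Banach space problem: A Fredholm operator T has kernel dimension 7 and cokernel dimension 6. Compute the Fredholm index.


The Fredholm index is defined as ind(T) = dim(ker T) - dim(coker T)
= 7 - 6
= 1

1


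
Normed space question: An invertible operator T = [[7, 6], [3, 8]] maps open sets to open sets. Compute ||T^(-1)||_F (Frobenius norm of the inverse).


det(T) = 7*8 - 6*3 = 38
T^(-1) = (1/38) * [[8, -6], [-3, 7]] = [[0.2105, -0.1579], [-0.0789, 0.1842]]
||T^(-1)||_F^2 = 0.2105^2 + (-0.1579)^2 + (-0.0789)^2 + 0.1842^2 = 0.1094
||T^(-1)||_F = sqrt(0.1094) = 0.3308

0.3308


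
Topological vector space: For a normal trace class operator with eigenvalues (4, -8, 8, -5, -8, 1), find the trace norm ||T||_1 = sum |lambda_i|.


For a normal operator, singular values equal |eigenvalues|.
Trace norm = sum |lambda_i| = 4 + 8 + 8 + 5 + 8 + 1
= 34

34


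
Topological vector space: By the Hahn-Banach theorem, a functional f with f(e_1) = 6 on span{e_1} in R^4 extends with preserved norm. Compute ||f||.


The norm of f is given by ||f|| = sup_{||x||=1} |f(x)|.
On span{e_1}, ||e_1|| = 1, so ||f|| = |f(e_1)| / ||e_1||
= |6| / 1 = 6.0000

6.0000


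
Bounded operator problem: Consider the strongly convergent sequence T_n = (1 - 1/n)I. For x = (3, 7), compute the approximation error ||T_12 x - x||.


T_12 x - x = (1 - 1/12)x - x = -x/12
||x|| = sqrt(58) = 7.6158
||T_12 x - x|| = ||x||/12 = 7.6158/12 = 0.6346

0.6346


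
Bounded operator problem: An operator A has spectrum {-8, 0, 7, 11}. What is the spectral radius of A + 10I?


Spectrum of A + 10I = {2, 10, 17, 21}
Spectral radius = max |lambda| over the shifted spectrum
= max(2, 10, 17, 21) = 21

21


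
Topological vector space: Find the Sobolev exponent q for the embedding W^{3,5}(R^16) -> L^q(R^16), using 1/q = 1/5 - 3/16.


Using the Sobolev embedding formula: 1/q = 1/p - k/n
1/q = 1/5 - 3/16 = 1/80
q = 1/(1/80) = 80

80.0000


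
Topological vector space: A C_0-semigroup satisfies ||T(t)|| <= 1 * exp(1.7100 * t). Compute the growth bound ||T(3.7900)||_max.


||T(3.7900)|| <= 1 * exp(1.7100 * 3.7900)
= 1 * exp(6.4809)
= 1 * 652.5580
= 652.5580

652.5580


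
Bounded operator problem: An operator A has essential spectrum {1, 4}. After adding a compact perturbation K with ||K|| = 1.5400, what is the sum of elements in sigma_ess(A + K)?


By Weyl's theorem, the essential spectrum is invariant under compact perturbations.
sigma_ess(A + K) = sigma_ess(A) = {1, 4}
Sum = 1 + 4 = 5

5


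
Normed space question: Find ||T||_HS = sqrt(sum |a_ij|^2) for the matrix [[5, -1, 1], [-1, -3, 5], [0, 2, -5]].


The Hilbert-Schmidt norm is sqrt(sum of squares of all entries).
Sum of squares = 5^2 + (-1)^2 + 1^2 + (-1)^2 + (-3)^2 + 5^2 + 0^2 + 2^2 + (-5)^2
= 25 + 1 + 1 + 1 + 9 + 25 + 0 + 4 + 25 = 91
||T||_HS = sqrt(91) = 9.5394

9.5394


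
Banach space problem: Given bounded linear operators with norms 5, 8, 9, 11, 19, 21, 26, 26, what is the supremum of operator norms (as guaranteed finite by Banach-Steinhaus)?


By the Uniform Boundedness Principle, the supremum of norms is finite.
sup_k ||T_k|| = max(5, 8, 9, 11, 19, 21, 26, 26) = 26

26


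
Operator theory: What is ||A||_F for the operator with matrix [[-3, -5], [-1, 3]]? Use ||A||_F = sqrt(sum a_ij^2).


||A||_F^2 = sum a_ij^2
= (-3)^2 + (-5)^2 + (-1)^2 + 3^2
= 9 + 25 + 1 + 9 = 44
||A||_F = sqrt(44) = 6.6332

6.6332


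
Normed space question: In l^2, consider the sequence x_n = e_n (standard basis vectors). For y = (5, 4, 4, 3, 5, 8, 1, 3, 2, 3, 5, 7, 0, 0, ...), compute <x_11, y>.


x_11 = e_11 is the standard basis vector with 1 in position 11.
<x_11, y> = y_11 = 5
As n -> infinity, <x_n, y> -> 0, confirming weak convergence of (x_n) to 0.

5


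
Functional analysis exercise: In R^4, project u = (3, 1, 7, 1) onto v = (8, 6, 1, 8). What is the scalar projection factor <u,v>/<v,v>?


Computing <u,v> = 3*8 + 1*6 + 7*1 + 1*8 = 45
Computing <v,v> = 8^2 + 6^2 + 1^2 + 8^2 = 165
Projection coefficient = 45/165 = 0.2727

0.2727


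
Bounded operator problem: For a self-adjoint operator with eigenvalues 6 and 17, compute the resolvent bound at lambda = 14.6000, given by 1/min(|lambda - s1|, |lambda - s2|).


dist(14.6000, {6, 17}) = min(|14.6000 - 6|, |14.6000 - 17|)
= min(8.6000, 2.4000) = 2.4000
Resolvent bound = 1/2.4000 = 0.4167

0.4167


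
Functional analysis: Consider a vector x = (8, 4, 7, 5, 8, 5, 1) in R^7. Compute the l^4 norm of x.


The l^4 norm = (sum |x_i|^4)^(1/4)
Sum of 4th powers = 4096 + 256 + 2401 + 625 + 4096 + 625 + 1 = 12100
||x||_4 = (12100)^(1/4) = 10.4881

10.4881


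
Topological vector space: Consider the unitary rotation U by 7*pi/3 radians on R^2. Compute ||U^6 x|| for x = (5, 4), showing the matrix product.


U is a rotation by theta = 7*pi/3
U^6 = rotation by 6*theta = 42*pi/3 = 0*pi/3 (mod 2*pi)
cos(0*pi/3) = 1.0000, sin(0*pi/3) = 0.0000
U^6 x = (1.0000 * 5 - 0.0000 * 4, 0.0000 * 5 + 1.0000 * 4)
= (5.0000, 4.0000)
||U^6 x|| = sqrt(5.0000^2 + 4.0000^2) = sqrt(41.0000) = 6.4031

6.4031


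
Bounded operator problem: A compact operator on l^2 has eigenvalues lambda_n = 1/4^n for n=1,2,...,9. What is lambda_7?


The eigenvalue formula gives lambda_7 = 1/4^7
= 1/16384
= 6.1035e-05

6.1035e-05


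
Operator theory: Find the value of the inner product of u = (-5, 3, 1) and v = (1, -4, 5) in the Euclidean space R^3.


Computing the standard inner product <u, v> = sum u_i * v_i
= -5*1 + 3*-4 + 1*5
= -5 + -12 + 5
= -12

-12


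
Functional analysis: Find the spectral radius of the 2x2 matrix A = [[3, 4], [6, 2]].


For a 2x2 matrix, eigenvalues satisfy lambda^2 - (trace)*lambda + det = 0
trace = 3 + 2 = 5
det = 3*2 - 4*6 = -18
discriminant = 5^2 - 4*(-18) = 97
spectral radius = max |eigenvalue| = 7.4244

7.4244


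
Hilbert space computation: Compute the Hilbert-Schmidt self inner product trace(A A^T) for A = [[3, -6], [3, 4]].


trace(A * A^T) = sum of squares of all entries
= 3^2 + (-6)^2 + 3^2 + 4^2
= 9 + 36 + 9 + 16
= 70

70


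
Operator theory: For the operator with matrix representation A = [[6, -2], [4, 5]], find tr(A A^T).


trace(A * A^T) = sum of squares of all entries
= 6^2 + (-2)^2 + 4^2 + 5^2
= 36 + 4 + 16 + 25
= 81

81


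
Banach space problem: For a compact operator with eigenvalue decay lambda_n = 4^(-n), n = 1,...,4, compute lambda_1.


The eigenvalue formula gives lambda_1 = 1/4^1
= 1/4
= 0.2500

0.2500


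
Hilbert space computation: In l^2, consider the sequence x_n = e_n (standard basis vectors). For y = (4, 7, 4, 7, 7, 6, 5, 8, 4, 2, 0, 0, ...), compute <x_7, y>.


x_7 = e_7 is the standard basis vector with 1 in position 7.
<x_7, y> = y_7 = 5
As n -> infinity, <x_n, y> -> 0, confirming weak convergence of (x_n) to 0.

5


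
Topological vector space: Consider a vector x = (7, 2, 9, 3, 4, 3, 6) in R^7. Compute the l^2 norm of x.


The l^2 norm = (sum |x_i|^2)^(1/2)
Sum of 2th powers = 49 + 4 + 81 + 9 + 16 + 9 + 36 = 204
||x||_2 = (204)^(1/2) = 14.2829

14.2829


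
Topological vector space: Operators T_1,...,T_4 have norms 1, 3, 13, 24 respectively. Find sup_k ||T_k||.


By the Uniform Boundedness Principle, the supremum of norms is finite.
sup_k ||T_k|| = max(1, 3, 13, 24) = 24

24


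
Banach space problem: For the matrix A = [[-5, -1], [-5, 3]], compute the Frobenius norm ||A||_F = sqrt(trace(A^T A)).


||A||_F^2 = sum a_ij^2
= (-5)^2 + (-1)^2 + (-5)^2 + 3^2
= 25 + 1 + 25 + 9 = 60
||A||_F = sqrt(60) = 7.7460

7.7460


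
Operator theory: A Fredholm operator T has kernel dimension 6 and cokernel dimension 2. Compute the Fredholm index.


The Fredholm index is defined as ind(T) = dim(ker T) - dim(coker T)
= 6 - 2
= 4

4


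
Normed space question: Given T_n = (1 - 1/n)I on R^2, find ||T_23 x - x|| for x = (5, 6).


T_23 x - x = (1 - 1/23)x - x = -x/23
||x|| = sqrt(61) = 7.8102
||T_23 x - x|| = ||x||/23 = 7.8102/23 = 0.3396

0.3396


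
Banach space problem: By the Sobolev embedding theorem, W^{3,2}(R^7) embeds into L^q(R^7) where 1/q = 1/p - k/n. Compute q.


Using the Sobolev embedding formula: 1/q = 1/p - k/n
1/q = 1/2 - 3/7 = 1/14
q = 1/(1/14) = 14

14.0000


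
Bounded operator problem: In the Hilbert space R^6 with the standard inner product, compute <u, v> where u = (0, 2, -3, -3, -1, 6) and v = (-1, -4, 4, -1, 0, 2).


Computing the standard inner product <u, v> = sum u_i * v_i
= 0*-1 + 2*-4 + -3*4 + -3*-1 + -1*0 + 6*2
= 0 + -8 + -12 + 3 + 0 + 12
= -5

-5


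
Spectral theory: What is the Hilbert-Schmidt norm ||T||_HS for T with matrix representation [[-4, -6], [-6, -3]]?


The Hilbert-Schmidt norm is sqrt(sum of squares of all entries).
Sum of squares = (-4)^2 + (-6)^2 + (-6)^2 + (-3)^2
= 16 + 36 + 36 + 9 = 97
||T||_HS = sqrt(97) = 9.8489

9.8489


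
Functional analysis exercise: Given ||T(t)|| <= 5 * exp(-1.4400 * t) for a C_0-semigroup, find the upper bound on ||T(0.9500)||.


||T(0.9500)|| <= 5 * exp(-1.4400 * 0.9500)
= 5 * exp(-1.3680)
= 5 * 0.2546
= 1.2731

1.2731


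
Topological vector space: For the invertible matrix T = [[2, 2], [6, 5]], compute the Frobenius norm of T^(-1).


det(T) = 2*5 - 2*6 = -2
T^(-1) = (1/-2) * [[5, -2], [-6, 2]] = [[-2.5000, 1.0000], [3.0000, -1.0000]]
||T^(-1)||_F^2 = (-2.5000)^2 + 1.0000^2 + 3.0000^2 + (-1.0000)^2 = 17.2500
||T^(-1)||_F = sqrt(17.2500) = 4.1533

4.1533


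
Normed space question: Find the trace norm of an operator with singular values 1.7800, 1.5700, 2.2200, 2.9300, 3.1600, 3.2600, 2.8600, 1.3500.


The nuclear norm is the sum of all singular values.
||T||_1 = 1.7800 + 1.5700 + 2.2200 + 2.9300 + 3.1600 + 3.2600 + 2.8600 + 1.3500
= 19.1300

19.1300


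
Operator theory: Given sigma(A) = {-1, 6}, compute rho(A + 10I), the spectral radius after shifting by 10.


Spectrum of A + 10I = {9, 16}
Spectral radius = max |lambda| over the shifted spectrum
= max(9, 16) = 16

16


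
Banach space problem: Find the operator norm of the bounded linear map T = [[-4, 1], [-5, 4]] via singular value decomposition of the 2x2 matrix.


A^T A = [[41, -24], [-24, 17]]
trace(A^T A) = 58, det(A^T A) = 121
discriminant = 58^2 - 4*121 = 2880
Largest eigenvalue of A^T A = (trace + sqrt(disc))/2 = 55.8328
||T|| = sqrt(55.8328) = 7.4721

7.4721
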